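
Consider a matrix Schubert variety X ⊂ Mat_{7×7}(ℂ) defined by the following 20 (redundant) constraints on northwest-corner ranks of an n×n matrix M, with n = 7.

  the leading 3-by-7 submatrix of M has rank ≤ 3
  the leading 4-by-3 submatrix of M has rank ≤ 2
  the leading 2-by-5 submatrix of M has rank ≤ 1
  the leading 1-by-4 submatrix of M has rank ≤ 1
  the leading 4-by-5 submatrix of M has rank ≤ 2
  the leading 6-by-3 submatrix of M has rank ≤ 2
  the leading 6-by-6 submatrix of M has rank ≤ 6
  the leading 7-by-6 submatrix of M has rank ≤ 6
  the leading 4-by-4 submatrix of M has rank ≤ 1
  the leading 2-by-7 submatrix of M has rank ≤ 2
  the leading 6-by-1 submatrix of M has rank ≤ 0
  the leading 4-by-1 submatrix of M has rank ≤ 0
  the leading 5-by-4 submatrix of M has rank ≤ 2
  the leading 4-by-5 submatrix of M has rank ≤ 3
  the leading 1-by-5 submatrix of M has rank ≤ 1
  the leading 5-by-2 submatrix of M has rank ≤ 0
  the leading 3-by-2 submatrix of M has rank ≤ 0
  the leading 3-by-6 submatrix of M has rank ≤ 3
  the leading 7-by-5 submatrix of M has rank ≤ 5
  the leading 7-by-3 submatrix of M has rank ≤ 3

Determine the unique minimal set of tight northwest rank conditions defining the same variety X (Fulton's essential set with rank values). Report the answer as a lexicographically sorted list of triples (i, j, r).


Recovering R(i,j) via the rank-extension bound from the 20 conditions:

  0  0  1  1  1  1  1
  0  0  1  1  1  2  2
  0  0  1  1  2  3  3
  0  0  1  1  2  3  4
  0  0  1  2  3  4  5
  0  1  2  3  4  5  6
  1  2  3  4  5  6  7

so w = (3, 6, 5, 7, 4, 2, 1).

|D(w)|=15, |Ess(w)|=4:

[(2, 5, 1), (4, 4, 1), (5, 2, 0), (6, 1, 0)]


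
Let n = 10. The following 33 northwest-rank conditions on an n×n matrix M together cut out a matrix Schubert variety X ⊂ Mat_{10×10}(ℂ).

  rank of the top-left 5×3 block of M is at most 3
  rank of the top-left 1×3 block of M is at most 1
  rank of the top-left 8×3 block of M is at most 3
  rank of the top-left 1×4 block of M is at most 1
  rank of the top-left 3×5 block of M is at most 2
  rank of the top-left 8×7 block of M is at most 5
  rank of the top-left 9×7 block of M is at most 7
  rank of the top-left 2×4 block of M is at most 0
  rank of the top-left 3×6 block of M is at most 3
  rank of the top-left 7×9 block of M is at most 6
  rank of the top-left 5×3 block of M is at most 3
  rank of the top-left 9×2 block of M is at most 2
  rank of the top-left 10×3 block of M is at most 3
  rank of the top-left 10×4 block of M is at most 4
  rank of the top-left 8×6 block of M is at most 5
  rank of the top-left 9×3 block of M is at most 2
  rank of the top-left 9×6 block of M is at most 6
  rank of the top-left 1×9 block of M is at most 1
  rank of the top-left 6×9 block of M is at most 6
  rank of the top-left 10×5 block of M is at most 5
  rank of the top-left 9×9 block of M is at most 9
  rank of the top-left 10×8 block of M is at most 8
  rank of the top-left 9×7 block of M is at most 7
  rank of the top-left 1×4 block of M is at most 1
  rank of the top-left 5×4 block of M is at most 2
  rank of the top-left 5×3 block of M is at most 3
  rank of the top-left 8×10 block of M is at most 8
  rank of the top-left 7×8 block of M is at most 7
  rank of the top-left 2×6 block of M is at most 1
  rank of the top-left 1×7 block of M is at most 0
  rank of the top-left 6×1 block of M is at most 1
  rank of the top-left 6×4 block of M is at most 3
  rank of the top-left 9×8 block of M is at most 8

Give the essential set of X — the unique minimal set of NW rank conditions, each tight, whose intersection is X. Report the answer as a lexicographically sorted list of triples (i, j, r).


Recovering R(i,j) via the rank-extension bound from the 33 conditions:

  R[1]: 0  0  0  0  0  0  0  1  1  1
  R[2]: 0  0  0  0  1  1  1  2  2  2
  R[3]: 1  1  1  1  2  2  2  3  3  3
  R[4]: 1  2  2  2  3  3  3  4  4  4
  R[5]: 1  2  2  2  3  4  4  5  5  5
  R[6]: 1  2  2  3  4  5  5  6  6  6
  R[7]: 1  2  2  3  4  5  5  6  6  7
  R[8]: 1  2  2  3  4  5  5  6  7  8
  R[9]: 1  2  2  3  4  5  6  7  8  9
  R[10]: 1  2  3  4  5  6  7  8  9  10

hence w(1..10) = (8, 5, 1, 2, 6, 4, 10, 9, 7, 3).

6 SE-corners of the 20-cell Rothe diagram give Ess(w):

[(1, 7, 0), (2, 4, 0), (5, 4, 2), (7, 9, 6), (8, 7, 5), (9, 3, 2)]


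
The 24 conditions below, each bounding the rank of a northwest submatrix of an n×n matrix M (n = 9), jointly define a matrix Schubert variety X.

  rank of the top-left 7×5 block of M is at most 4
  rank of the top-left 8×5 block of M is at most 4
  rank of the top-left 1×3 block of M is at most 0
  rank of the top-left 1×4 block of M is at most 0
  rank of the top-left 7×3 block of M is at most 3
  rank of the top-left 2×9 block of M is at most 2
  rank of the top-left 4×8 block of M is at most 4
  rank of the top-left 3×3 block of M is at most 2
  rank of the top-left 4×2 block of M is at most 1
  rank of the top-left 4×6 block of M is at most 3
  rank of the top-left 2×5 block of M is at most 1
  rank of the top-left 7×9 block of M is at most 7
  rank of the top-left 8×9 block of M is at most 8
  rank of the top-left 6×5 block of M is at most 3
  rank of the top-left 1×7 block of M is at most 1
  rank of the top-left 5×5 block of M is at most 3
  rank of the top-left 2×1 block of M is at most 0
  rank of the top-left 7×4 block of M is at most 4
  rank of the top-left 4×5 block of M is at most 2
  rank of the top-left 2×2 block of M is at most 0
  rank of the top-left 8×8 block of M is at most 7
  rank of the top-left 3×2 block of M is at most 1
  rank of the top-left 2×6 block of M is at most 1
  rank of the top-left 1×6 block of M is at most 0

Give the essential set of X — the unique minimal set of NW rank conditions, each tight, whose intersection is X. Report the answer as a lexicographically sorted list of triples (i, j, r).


The tightest implied rank at each (i,j), from the 24 conditions:

  R[1]: 0 0 0 0 0 0 1 1 1
  R[2]: 0 0 1 1 1 1 2 2 2
  R[3]: 1 1 2 2 2 2 3 3 3
  R[4]: 1 1 2 2 2 3 4 4 4
  R[5]: 1 2 3 3 3 4 5 5 5
  R[6]: 1 2 3 3 3 4 5 6 6
  R[7]: 1 2 3 4 4 5 6 7 7
  R[8]: 1 2 3 4 4 5 6 7 8
  R[9]: 1 2 3 4 5 6 7 8 9

hence w(1..9) = (7, 3, 1, 6, 2, 8, 4, 9, 5).

Rothe diagram D(w) (14 cells), 6 SE-corners (essential conditions):

[(1, 6, 0), (2, 2, 0), (4, 2, 1), (4, 5, 2), (6, 5, 3), (8, 5, 4)]


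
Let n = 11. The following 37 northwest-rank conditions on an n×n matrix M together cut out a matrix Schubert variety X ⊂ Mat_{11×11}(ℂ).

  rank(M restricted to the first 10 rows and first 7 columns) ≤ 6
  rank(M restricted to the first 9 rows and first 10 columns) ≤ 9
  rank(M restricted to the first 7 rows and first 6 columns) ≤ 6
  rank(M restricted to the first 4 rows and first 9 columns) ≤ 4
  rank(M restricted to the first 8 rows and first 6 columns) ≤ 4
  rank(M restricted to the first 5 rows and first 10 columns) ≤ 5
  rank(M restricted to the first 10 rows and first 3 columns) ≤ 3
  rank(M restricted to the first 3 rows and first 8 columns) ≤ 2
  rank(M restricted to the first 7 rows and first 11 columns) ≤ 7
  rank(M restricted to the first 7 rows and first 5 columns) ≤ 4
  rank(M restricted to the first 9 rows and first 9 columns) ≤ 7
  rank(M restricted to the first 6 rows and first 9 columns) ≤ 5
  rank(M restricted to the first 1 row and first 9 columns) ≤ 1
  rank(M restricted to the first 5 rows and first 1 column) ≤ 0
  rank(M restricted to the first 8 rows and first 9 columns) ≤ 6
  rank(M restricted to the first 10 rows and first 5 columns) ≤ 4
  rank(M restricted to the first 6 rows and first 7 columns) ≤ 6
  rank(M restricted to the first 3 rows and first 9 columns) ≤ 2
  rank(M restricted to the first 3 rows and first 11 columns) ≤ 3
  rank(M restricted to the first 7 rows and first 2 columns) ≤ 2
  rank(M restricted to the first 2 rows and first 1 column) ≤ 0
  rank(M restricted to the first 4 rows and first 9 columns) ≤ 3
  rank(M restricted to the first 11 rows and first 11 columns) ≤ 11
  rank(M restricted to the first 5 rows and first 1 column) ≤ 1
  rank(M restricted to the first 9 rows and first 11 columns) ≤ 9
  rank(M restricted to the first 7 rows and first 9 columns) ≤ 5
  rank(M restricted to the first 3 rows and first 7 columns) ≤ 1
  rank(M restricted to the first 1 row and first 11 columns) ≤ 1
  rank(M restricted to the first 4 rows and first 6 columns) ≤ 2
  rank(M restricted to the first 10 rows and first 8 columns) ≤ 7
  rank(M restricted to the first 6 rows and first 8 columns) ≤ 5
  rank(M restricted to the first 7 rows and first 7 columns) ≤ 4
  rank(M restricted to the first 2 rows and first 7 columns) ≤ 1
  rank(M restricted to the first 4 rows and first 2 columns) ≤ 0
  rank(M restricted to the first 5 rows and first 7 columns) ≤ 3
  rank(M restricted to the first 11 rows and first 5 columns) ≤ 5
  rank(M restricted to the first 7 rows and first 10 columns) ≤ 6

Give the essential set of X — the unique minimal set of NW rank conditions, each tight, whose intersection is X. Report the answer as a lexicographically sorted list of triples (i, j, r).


Recovering R(i,j) via the rank-extension bound from the 37 conditions:

  row 1: 0 0 1 1 1 1 1 1 1 1 1
  row 2: 0 0 1 1 1 1 1 2 2 2 2
  row 3: 0 0 1 1 1 1 1 2 2 3 3
  row 4: 0 0 1 2 2 2 2 3 3 4 4
  row 5: 0 1 2 3 3 3 3 4 4 5 5
  row 6: 1 2 3 4 4 4 4 5 5 6 6
  row 7: 1 2 3 4 4 4 4 5 5 6 7
  row 8: 1 2 3 4 4 4 5 6 6 7 8
  row 9: 1 2 3 4 4 5 6 7 7 8 9
  row 10: 1 2 3 4 4 5 6 7 8 9 10
  row 11: 1 2 3 4 5 6 7 8 9 10 11

hence w(1..11) = (3, 8, 10, 4, 2, 1, 11, 7, 6, 9, 5).

ℓ(w)=26; the 8 essential cells (i,j,r):

[(3, 7, 1), (3, 9, 2), (4, 2, 0), (5, 1, 0), (7, 7, 4), (7, 9, 5), (8, 6, 4), (10, 5, 4)]


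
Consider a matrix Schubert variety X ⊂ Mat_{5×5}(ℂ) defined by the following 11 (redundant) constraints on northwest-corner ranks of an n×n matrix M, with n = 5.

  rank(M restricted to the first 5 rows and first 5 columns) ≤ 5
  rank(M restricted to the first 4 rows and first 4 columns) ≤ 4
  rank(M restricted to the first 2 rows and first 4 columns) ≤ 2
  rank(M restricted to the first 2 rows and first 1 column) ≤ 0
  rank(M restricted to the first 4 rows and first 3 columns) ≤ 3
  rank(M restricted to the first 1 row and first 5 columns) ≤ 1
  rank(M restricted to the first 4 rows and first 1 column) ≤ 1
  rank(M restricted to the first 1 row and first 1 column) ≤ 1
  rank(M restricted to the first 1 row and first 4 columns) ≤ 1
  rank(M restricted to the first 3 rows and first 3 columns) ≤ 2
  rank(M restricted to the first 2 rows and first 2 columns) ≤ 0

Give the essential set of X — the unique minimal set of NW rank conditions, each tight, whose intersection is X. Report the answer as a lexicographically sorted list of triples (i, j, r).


Rank table r_w(5×5) implied by the 11 constraints:

  0  0  1  1  1
  0  0  1  2  2
  1  1  2  3  3
  1  2  3  4  4
  1  2  3  4  5

so w = (3, 4, 1, 2, 5).

Rothe diagram D(w) (4 cells), 1 SE-corner (essential condition):

[(2, 2, 0)]


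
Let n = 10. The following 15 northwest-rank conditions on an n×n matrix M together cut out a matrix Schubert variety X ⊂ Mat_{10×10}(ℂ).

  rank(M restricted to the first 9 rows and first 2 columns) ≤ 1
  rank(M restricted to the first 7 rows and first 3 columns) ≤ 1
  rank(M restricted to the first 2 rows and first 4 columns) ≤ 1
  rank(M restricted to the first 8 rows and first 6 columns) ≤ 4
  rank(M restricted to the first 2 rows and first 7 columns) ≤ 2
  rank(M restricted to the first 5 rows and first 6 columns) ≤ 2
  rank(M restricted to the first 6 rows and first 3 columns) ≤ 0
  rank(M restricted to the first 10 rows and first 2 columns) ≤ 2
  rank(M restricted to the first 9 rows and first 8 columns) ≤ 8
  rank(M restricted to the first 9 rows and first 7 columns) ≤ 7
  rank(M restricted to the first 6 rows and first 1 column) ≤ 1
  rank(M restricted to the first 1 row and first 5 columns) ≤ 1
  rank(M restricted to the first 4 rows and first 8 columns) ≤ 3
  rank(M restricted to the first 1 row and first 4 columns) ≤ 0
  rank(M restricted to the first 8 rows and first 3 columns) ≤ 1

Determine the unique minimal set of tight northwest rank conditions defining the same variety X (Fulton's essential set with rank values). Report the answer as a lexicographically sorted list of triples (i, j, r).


Propagating the 15 rank bounds to every northwest block:

  i=1: 0  0  0  0  1  1  1  1  1  1
  i=2: 0  0  0  1  2  2  2  2  2  2
  i=3: 0  0  0  1  2  2  3  3  3  3
  i=4: 0  0  0  1  2  2  3  3  4  4
  i=5: 0  0  0  1  2  2  3  4  5  5
  i=6: 0  0  0  1  2  3  4  5  6  6
  i=7: 1  1  1  2  3  4  5  6  7  7
  i=8: 1  1  1  2  3  4  5  6  7  8
  i=9: 1  1  2  3  4  5  6  7  8  9
  i=10: 1  2  3  4  5  6  7  8  9  10

hence w(1..10) = (5, 4, 7, 9, 8, 6, 1, 10, 3, 2).

6 SE-corners of the 26-cell Rothe diagram give Ess(w):

[(1, 4, 0), (4, 8, 3), (5, 6, 2), (6, 3, 0), (8, 3, 1), (9, 2, 1)]


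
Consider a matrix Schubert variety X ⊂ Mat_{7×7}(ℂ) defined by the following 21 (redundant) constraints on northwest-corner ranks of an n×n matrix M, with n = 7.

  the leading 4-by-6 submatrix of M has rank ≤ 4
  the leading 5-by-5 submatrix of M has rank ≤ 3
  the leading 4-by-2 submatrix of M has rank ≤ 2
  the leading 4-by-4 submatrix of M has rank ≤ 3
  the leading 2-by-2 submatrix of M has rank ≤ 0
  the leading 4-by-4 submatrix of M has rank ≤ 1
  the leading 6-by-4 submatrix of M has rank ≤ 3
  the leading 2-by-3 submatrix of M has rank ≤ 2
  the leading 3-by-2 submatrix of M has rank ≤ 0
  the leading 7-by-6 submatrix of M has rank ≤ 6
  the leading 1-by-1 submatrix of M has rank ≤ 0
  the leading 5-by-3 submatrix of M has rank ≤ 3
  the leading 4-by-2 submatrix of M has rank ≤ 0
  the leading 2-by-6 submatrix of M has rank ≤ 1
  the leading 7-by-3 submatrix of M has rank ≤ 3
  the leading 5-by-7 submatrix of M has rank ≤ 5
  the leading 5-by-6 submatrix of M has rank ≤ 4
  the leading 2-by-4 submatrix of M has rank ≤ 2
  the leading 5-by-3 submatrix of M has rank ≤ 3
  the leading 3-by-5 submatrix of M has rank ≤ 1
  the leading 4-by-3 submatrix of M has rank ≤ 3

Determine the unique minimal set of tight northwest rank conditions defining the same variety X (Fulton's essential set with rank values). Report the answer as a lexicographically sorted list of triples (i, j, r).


The tightest implied rank at each (i,j), from the 21 conditions:

  row 1: 0 | 0 | 1 | 1 | 1 | 1 | 1
  row 2: 0 | 0 | 1 | 1 | 1 | 1 | 2
  row 3: 0 | 0 | 1 | 1 | 1 | 2 | 3
  row 4: 0 | 0 | 1 | 1 | 2 | 3 | 4
  row 5: 1 | 1 | 2 | 2 | 3 | 4 | 5
  row 6: 1 | 2 | 3 | 3 | 4 | 5 | 6
  row 7: 1 | 2 | 3 | 4 | 5 | 6 | 7

the unique w with this rank table is (3, 7, 6, 5, 1, 2, 4).

Fulton essential set (4 of the 14 Rothe cells):

[(2, 6, 1), (3, 5, 1), (4, 2, 0), (4, 4, 1)]


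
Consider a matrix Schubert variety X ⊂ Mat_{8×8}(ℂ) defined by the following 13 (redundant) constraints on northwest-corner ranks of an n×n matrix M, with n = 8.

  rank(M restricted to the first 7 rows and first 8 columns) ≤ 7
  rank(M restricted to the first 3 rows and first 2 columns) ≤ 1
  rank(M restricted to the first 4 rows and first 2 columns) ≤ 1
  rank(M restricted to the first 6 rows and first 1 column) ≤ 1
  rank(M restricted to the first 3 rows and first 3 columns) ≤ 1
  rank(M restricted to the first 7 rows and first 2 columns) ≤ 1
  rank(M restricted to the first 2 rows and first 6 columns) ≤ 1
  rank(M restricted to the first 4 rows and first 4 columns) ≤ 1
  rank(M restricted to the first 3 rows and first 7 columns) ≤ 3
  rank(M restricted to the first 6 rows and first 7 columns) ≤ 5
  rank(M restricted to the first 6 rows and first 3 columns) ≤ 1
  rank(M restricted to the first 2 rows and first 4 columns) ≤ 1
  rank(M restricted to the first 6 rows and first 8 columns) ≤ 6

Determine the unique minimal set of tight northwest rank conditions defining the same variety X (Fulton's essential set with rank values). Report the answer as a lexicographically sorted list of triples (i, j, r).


The tightest implied rank at each (i,j), from the 13 conditions:

  i=1: 1  1  1  1  1  1  1  1
  i=2: 1  1  1  1  1  1  2  2
  i=3: 1  1  1  1  2  2  3  3
  i=4: 1  1  1  1  2  3  4  4
  i=5: 1  1  1  2  3  4  5  5
  i=6: 1  1  1  2  3  4  5  6
  i=7: 1  1  2  3  4  5  6  7
  i=8: 1  2  3  4  5  6  7  8

giving w = (1, 7, 5, 6, 4, 8, 3, 2) via Δ²R.

Fulton essential set (4 of the 16 Rothe cells):

[(2, 6, 1), (4, 4, 1), (6, 3, 1), (7, 2, 1)]


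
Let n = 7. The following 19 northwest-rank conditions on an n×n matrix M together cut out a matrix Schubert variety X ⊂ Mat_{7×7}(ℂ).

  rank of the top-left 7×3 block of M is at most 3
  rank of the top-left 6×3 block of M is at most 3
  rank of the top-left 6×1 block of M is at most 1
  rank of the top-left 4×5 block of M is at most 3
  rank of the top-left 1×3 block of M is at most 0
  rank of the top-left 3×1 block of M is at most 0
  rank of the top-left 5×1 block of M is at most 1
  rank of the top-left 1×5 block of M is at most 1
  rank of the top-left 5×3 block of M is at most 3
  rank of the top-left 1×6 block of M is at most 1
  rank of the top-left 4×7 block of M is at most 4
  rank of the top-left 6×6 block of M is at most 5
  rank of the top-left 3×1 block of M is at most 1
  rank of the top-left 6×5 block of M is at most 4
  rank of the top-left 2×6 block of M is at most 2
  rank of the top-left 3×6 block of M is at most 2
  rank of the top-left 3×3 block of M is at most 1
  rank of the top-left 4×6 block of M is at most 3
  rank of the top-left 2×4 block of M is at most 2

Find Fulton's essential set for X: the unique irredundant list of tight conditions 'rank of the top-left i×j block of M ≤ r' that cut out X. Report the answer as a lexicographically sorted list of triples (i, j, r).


Reconstructing r_w from the 19 given conditions:

  0 0 0 1 1 1 1
  0 1 1 2 2 2 2
  0 1 1 2 2 2 3
  1 2 2 3 3 3 4
  1 2 3 4 4 4 5
  1 2 3 4 4 5 6
  1 2 3 4 5 6 7

reading off 1-entries of Δ²R: w = (4, 2, 7, 1, 3, 6, 5).

Rothe diagram D(w) (9 cells), 5 SE-corners (essential conditions):

[(1, 3, 0), (3, 1, 0), (3, 3, 1), (3, 6, 2), (6, 5, 4)]


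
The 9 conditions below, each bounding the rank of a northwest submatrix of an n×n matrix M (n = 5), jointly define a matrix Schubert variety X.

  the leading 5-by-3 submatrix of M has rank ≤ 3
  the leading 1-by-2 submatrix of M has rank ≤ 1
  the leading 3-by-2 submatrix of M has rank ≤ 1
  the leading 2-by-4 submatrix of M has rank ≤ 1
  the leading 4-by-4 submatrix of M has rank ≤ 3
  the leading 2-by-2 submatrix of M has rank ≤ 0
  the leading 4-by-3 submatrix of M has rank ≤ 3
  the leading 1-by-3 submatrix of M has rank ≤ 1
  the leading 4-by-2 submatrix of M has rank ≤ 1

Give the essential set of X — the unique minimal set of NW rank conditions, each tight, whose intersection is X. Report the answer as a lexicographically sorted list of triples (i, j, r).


The tightest implied rank at each (i,j), from the 9 conditions:

  row 1: 0  0  1  1  1
  row 2: 0  0  1  1  2
  row 3: 1  1  2  2  3
  row 4: 1  1  2  3  4
  row 5: 1  2  3  4  5

hence w(1..5) = (3, 5, 1, 4, 2).

D(w) has 6 cells with 3 SE-corners; essential set:

[(2, 2, 0), (2, 4, 1), (4, 2, 1)]


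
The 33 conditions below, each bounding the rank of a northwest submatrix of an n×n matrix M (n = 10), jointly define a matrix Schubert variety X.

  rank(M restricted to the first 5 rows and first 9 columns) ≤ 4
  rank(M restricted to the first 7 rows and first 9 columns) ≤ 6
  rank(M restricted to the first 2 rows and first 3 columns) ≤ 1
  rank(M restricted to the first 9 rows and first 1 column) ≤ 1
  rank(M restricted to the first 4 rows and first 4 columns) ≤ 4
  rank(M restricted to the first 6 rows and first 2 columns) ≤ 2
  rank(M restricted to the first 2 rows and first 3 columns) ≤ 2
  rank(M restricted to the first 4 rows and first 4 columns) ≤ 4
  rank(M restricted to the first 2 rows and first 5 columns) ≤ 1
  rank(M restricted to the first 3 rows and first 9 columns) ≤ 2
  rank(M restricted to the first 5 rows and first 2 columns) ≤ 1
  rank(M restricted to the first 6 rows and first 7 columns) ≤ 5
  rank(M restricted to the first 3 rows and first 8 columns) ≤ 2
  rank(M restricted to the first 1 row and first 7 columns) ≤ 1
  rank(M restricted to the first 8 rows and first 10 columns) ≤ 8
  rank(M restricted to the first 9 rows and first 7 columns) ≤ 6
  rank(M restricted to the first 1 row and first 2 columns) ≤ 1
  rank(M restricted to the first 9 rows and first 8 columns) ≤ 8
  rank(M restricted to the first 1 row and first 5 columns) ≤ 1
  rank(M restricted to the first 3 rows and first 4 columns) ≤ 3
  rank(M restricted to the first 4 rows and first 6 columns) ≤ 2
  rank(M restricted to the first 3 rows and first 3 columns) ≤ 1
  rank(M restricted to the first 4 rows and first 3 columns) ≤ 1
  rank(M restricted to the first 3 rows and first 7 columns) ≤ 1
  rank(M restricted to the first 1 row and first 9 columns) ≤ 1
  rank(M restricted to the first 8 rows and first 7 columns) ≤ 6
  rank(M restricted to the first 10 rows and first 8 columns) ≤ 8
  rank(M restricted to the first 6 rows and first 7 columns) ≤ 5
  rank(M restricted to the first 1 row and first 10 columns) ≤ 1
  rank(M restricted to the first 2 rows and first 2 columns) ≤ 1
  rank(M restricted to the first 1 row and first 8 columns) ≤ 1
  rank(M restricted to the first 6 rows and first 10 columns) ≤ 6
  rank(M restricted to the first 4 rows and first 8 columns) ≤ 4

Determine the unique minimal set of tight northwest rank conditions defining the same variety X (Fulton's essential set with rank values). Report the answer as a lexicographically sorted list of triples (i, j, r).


Rank table r_w(10×10) implied by the 33 constraints:

  R[1]: 1 1 1 1 1 1 1 1 1 1
  R[2]: 1 1 1 1 1 1 1 2 2 2
  R[3]: 1 1 1 1 1 1 1 2 2 3
  R[4]: 1 1 1 2 2 2 2 3 3 4
  R[5]: 1 1 2 3 3 3 3 4 4 5
  R[6]: 1 2 3 4 4 4 4 5 5 6
  R[7]: 1 2 3 4 5 5 5 6 6 7
  R[8]: 1 2 3 4 5 6 6 7 7 8
  R[9]: 1 2 3 4 5 6 6 7 8 9
  R[10]: 1 2 3 4 5 6 7 8 9 10

reading off 1-entries of Δ²R: w = (1, 8, 10, 4, 3, 2, 5, 6, 9, 7).

ℓ(w)=17; the 5 essential cells (i,j,r):

[(3, 7, 1), (3, 9, 2), (4, 3, 1), (5, 2, 1), (9, 7, 6)]


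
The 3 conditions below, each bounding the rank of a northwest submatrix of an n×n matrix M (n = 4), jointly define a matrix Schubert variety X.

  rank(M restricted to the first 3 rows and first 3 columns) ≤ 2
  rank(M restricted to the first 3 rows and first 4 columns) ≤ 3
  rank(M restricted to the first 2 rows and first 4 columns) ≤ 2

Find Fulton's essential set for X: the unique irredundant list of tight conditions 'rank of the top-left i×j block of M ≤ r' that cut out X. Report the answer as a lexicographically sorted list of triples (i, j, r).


Rank table r_w(4×4) implied by the 3 constraints:

  R[1]: 1, 1, 1, 1
  R[2]: 1, 2, 2, 2
  R[3]: 1, 2, 2, 3
  R[4]: 1, 2, 3, 4

giving w = (1, 2, 4, 3) via Δ²R.

|D(w)|=1, |Ess(w)|=1:

[(3, 3, 2)]


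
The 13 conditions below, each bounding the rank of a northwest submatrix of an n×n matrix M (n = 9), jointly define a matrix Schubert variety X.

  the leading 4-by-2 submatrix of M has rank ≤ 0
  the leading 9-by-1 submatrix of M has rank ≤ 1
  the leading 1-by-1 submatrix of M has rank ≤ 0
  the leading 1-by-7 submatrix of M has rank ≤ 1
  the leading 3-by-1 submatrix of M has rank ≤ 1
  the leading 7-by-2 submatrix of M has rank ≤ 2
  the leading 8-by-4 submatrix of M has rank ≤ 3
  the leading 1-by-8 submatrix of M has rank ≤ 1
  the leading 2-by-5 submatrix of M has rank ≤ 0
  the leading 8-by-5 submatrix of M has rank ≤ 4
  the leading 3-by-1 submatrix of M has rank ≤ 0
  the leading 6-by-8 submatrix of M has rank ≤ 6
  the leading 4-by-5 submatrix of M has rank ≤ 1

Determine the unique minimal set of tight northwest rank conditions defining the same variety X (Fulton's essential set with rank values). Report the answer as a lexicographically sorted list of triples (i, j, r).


The tightest implied rank at each (i,j), from the 13 conditions:

  i=1: 0, 0, 0, 0, 0, 1, 1, 1, 1
  i=2: 0, 0, 0, 0, 0, 1, 2, 2, 2
  i=3: 0, 0, 1, 1, 1, 2, 3, 3, 3
  i=4: 0, 0, 1, 1, 1, 2, 3, 4, 4
  i=5: 1, 1, 2, 2, 2, 3, 4, 5, 5
  i=6: 1, 2, 3, 3, 3, 4, 5, 6, 6
  i=7: 1, 2, 3, 3, 4, 5, 6, 7, 7
  i=8: 1, 2, 3, 3, 4, 5, 6, 7, 8
  i=9: 1, 2, 3, 4, 5, 6, 7, 8, 9

reading off 1-entries of Δ²R: w = (6, 7, 3, 8, 1, 2, 5, 9, 4).

Rothe diagram D(w) (18 cells), 4 SE-corners (essential conditions):

[(2, 5, 0), (4, 2, 0), (4, 5, 1), (8, 4, 3)]


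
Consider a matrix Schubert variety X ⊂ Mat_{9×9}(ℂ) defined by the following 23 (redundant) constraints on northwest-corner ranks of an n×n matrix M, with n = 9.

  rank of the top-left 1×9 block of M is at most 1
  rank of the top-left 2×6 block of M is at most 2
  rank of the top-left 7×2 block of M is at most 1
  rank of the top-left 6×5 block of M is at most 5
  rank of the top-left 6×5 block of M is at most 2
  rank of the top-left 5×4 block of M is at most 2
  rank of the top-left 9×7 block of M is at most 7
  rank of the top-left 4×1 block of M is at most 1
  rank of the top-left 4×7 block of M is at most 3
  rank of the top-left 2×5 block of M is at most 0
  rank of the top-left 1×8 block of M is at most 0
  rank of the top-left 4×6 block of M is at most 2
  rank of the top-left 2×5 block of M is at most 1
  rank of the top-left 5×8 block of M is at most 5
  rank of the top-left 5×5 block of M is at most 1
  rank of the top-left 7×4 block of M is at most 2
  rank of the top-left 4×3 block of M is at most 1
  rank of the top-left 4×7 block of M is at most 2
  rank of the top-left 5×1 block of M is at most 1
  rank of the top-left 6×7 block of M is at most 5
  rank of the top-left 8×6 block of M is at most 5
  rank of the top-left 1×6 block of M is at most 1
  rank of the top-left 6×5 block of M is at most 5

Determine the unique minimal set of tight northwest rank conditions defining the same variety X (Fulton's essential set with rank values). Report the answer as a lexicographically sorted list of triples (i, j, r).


Computing R[i][j] = min implied NW-rank bound (n=9, 23 conditions):

  row 1: 0  0  0  0  0  0  0  0  1
  row 2: 0  0  0  0  0  1  1  1  2
  row 3: 1  1  1  1  1  2  2  2  3
  row 4: 1  1  1  1  1  2  2  3  4
  row 5: 1  1  1  1  1  2  3  4  5
  row 6: 1  1  2  2  2  3  4  5  6
  row 7: 1  1  2  2  3  4  5  6  7
  row 8: 1  2  3  3  4  5  6  7  8
  row 9: 1  2  3  4  5  6  7  8  9

reading off 1-entries of Δ²R: w = (9, 6, 1, 8, 7, 3, 5, 2, 4).

Rothe diagram D(w) (25 cells), 6 SE-corners (essential conditions):

[(1, 8, 0), (2, 5, 0), (4, 7, 2), (5, 5, 1), (7, 2, 1), (7, 4, 2)]


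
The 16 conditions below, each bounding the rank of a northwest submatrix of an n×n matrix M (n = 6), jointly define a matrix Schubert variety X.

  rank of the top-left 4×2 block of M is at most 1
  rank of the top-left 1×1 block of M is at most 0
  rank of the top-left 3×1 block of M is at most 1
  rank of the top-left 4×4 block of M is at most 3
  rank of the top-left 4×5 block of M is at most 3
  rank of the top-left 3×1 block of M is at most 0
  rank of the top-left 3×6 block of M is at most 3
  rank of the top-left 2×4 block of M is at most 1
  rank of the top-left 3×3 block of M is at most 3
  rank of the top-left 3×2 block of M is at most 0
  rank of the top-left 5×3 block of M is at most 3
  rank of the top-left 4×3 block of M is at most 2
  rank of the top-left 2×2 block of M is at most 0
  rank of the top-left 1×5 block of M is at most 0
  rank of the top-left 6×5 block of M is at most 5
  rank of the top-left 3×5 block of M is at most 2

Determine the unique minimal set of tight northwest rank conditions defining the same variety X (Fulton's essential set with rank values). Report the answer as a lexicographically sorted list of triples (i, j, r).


Reconstructing r_w from the 16 given conditions:

  i=1: 0 | 0 | 0 | 0 | 0 | 1
  i=2: 0 | 0 | 1 | 1 | 1 | 2
  i=3: 0 | 0 | 1 | 2 | 2 | 3
  i=4: 1 | 1 | 2 | 3 | 3 | 4
  i=5: 1 | 2 | 3 | 4 | 4 | 5
  i=6: 1 | 2 | 3 | 4 | 5 | 6

hence w(1..6) = (6, 3, 4, 1, 2, 5).

D(w) has 9 cells with 2 SE-corners; essential set:

[(1, 5, 0), (3, 2, 0)]


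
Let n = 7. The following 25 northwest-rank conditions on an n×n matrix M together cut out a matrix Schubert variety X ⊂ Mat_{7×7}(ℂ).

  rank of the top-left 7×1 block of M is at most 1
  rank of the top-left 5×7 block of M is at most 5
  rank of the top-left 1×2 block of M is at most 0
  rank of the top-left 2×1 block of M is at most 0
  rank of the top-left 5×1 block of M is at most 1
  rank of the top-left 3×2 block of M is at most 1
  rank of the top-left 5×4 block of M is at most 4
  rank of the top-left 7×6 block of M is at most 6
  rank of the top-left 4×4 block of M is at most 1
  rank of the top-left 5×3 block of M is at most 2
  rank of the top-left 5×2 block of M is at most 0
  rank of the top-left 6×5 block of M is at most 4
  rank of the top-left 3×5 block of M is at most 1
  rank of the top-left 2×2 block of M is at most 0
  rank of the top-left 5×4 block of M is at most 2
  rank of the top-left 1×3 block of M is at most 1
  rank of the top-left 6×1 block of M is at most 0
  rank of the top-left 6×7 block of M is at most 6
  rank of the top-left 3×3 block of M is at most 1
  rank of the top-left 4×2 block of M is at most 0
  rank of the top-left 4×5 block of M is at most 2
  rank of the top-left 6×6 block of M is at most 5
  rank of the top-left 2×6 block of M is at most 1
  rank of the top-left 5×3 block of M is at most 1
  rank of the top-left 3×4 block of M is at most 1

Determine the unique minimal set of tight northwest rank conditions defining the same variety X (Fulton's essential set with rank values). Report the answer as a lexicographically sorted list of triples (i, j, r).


Reconstructing r_w from the 25 given conditions:

  i=1: 0  0  1  1  1  1  1
  i=2: 0  0  1  1  1  1  2
  i=3: 0  0  1  1  1  2  3
  i=4: 0  0  1  1  2  3  4
  i=5: 0  0  1  2  3  4  5
  i=6: 0  1  2  3  4  5  6
  i=7: 1  2  3  4  5  6  7

giving w = (3, 7, 6, 5, 4, 2, 1) via Δ²R.

|D(w)|=17, |Ess(w)|=5:

[(2, 6, 1), (3, 5, 1), (4, 4, 1), (5, 2, 0), (6, 1, 0)]


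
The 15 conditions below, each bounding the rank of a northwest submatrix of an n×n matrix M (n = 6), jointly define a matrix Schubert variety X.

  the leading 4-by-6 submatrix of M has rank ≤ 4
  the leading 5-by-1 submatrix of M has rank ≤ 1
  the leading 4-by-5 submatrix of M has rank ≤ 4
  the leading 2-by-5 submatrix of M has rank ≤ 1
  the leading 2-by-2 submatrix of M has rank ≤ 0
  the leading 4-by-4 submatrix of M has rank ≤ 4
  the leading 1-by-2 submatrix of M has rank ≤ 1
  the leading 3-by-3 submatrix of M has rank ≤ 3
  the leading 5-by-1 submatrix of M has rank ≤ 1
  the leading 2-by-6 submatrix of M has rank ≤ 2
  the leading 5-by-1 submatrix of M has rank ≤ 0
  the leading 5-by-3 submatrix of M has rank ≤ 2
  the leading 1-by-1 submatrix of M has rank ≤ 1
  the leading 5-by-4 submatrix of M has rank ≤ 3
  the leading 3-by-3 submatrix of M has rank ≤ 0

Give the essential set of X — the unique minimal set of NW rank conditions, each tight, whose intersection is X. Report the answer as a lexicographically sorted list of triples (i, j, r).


Propagating the 15 rank bounds to every northwest block:

  R[1]: 0, 0, 0, 1, 1, 1
  R[2]: 0, 0, 0, 1, 1, 2
  R[3]: 0, 0, 0, 1, 2, 3
  R[4]: 0, 1, 1, 2, 3, 4
  R[5]: 0, 1, 2, 3, 4, 5
  R[6]: 1, 2, 3, 4, 5, 6

reading off 1-entries of Δ²R: w = (4, 6, 5, 2, 3, 1).

Rothe diagram D(w) (12 cells), 3 SE-corners (essential conditions):

[(2, 5, 1), (3, 3, 0), (5, 1, 0)]


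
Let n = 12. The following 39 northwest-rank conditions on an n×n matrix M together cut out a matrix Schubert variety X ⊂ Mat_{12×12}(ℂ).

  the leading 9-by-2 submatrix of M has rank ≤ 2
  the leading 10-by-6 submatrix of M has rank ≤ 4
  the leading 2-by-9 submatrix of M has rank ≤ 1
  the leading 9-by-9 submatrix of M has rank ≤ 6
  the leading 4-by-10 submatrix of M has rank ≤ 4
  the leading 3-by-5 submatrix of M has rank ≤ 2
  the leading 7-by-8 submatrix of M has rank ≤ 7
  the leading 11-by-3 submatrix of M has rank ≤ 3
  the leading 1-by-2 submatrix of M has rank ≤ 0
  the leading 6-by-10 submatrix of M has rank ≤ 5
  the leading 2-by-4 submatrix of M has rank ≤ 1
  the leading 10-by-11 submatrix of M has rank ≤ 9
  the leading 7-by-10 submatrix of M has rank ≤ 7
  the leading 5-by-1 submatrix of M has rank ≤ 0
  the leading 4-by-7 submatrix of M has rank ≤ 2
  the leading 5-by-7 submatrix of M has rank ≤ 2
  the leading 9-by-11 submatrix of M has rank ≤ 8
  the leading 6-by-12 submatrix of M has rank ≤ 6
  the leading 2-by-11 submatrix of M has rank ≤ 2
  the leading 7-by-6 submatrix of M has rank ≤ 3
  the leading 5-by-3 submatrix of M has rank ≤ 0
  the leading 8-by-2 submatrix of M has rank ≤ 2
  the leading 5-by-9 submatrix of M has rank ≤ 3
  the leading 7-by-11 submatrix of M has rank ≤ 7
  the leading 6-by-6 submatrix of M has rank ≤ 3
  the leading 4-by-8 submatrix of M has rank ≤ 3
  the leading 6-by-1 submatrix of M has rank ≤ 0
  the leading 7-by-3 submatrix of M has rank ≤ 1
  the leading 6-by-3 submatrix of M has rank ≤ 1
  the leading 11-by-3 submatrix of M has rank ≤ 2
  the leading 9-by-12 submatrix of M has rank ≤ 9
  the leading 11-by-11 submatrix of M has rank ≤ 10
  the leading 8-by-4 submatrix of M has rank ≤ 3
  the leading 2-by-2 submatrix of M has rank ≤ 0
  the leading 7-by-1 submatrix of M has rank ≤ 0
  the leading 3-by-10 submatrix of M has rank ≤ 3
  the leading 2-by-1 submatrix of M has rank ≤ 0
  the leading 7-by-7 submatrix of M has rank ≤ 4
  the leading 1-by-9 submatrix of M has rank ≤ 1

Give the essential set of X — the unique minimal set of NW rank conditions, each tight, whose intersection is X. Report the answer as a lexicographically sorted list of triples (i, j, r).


Propagating the 39 rank bounds to every northwest block:

  R[1]: 0  0  0  1  1  1  1  1  1  1  1  1
  R[2]: 0  0  0  1  1  1  1  1  1  2  2  2
  R[3]: 0  0  0  1  2  2  2  2  2  3  3  3
  R[4]: 0  0  0  1  2  2  2  3  3  4  4  4
  R[5]: 0  0  0  1  2  2  2  3  3  4  5  5
  R[6]: 0  1  1  2  3  3  3  4  4  5  6  6
  R[7]: 0  1  1  2  3  3  4  5  5  6  7  7
  R[8]: 1  2  2  3  4  4  5  6  6  7  8  8
  R[9]: 1  2  2  3  4  4  5  6  6  7  8  9
  R[10]: 1  2  2  3  4  4  5  6  7  8  9  10
  R[11]: 1  2  2  3  4  5  6  7  8  9  10  11
  R[12]: 1  2  3  4  5  6  7  8  9  10  11  12

hence w(1..12) = (4, 10, 5, 8, 11, 2, 7, 1, 12, 9, 6, 3).

|D(w)|=35, |Ess(w)|=10:

[(2, 9, 1), (5, 3, 0), (5, 7, 2), (5, 9, 3), (7, 1, 0), (7, 3, 1), (7, 6, 3), (9, 9, 6), (10, 6, 4), (11, 3, 2)]


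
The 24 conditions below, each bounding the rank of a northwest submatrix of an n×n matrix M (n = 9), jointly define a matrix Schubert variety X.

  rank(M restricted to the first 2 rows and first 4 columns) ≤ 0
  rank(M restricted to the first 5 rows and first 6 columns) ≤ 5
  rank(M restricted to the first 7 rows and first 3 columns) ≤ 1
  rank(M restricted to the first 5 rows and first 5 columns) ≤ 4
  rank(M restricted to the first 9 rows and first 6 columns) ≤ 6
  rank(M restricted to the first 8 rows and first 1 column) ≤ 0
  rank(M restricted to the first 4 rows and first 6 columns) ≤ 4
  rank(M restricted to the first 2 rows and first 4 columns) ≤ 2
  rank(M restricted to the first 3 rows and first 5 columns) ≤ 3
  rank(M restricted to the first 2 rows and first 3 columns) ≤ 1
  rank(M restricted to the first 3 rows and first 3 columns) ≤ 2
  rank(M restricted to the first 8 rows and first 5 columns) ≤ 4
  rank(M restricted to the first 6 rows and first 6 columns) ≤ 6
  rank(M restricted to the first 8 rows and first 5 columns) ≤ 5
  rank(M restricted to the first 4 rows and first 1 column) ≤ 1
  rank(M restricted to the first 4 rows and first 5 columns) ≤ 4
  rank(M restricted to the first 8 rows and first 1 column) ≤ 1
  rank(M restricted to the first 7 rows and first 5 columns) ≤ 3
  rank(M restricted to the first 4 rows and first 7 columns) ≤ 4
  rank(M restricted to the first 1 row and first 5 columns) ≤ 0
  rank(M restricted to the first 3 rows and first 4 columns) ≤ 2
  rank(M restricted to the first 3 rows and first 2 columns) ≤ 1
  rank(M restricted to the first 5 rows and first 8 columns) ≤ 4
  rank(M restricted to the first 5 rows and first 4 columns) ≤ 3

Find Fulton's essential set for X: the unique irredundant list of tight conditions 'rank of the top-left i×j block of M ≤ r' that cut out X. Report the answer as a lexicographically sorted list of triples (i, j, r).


Reconstructing r_w from the 24 given conditions:

  R[1]: 0 | 0 | 0 | 0 | 0 | 1 | 1 | 1 | 1
  R[2]: 0 | 0 | 0 | 0 | 1 | 2 | 2 | 2 | 2
  R[3]: 0 | 1 | 1 | 1 | 2 | 3 | 3 | 3 | 3
  R[4]: 0 | 1 | 1 | 2 | 3 | 4 | 4 | 4 | 4
  R[5]: 0 | 1 | 1 | 2 | 3 | 4 | 4 | 4 | 5
  R[6]: 0 | 1 | 1 | 2 | 3 | 4 | 5 | 5 | 6
  R[7]: 0 | 1 | 1 | 2 | 3 | 4 | 5 | 6 | 7
  R[8]: 0 | 1 | 2 | 3 | 4 | 5 | 6 | 7 | 8
  R[9]: 1 | 2 | 3 | 4 | 5 | 6 | 7 | 8 | 9

so w = (6, 5, 2, 4, 9, 7, 8, 3, 1).

|D(w)|=21, |Ess(w)|=5:

[(1, 5, 0), (2, 4, 0), (5, 8, 4), (7, 3, 1), (8, 1, 0)]


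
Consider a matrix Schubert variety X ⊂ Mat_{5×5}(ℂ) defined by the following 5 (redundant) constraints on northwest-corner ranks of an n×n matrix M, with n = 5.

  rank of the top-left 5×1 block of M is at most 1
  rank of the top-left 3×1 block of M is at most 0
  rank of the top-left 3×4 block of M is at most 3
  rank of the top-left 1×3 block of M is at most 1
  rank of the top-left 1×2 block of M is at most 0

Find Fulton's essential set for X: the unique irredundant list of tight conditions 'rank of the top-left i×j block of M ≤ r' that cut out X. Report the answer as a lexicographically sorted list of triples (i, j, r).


Propagating the 5 rank bounds to every northwest block:

  R[1]: 0 0 1 1 1
  R[2]: 0 1 2 2 2
  R[3]: 0 1 2 3 3
  R[4]: 1 2 3 4 4
  R[5]: 1 2 3 4 5

second differences of R give the permutation w = (3, 2, 4, 1, 5).

ℓ(w)=4; the 2 essential cells (i,j,r):

[(1, 2, 0), (3, 1, 0)]


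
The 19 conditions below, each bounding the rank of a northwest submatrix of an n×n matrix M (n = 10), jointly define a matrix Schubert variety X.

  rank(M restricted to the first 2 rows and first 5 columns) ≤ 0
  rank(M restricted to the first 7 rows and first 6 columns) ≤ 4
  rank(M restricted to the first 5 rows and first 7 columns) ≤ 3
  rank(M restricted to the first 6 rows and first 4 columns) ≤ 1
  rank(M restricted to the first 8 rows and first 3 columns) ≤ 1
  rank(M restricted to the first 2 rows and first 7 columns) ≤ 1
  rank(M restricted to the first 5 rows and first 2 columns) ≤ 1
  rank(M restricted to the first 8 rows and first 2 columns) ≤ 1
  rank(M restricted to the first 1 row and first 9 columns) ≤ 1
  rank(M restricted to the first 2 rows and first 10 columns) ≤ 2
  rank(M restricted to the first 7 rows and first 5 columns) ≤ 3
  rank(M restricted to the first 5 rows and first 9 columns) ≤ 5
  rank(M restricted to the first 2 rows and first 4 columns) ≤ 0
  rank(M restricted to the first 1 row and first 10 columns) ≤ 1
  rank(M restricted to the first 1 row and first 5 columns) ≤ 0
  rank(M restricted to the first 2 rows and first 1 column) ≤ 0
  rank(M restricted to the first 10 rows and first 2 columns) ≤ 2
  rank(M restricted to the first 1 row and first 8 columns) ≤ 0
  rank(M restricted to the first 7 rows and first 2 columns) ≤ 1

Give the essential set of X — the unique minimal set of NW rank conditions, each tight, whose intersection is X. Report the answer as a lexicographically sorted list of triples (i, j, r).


Propagating the 19 rank bounds to every northwest block:

  R[1]: 0  0  0  0  0  0  0  0  1  1
  R[2]: 0  0  0  0  0  1  1  1  2  2
  R[3]: 1  1  1  1  1  2  2  2  3  3
  R[4]: 1  1  1  1  2  3  3  3  4  4
  R[5]: 1  1  1  1  2  3  3  4  5  5
  R[6]: 1  1  1  1  2  3  4  5  6  6
  R[7]: 1  1  1  2  3  4  5  6  7  7
  R[8]: 1  1  1  2  3  4  5  6  7  8
  R[9]: 1  2  2  3  4  5  6  7  8  9
  R[10]: 1  2  3  4  5  6  7  8  9  10

second differences of R give the permutation w = (9, 6, 1, 5, 8, 7, 4, 10, 2, 3).

5 SE-corners of the 27-cell Rothe diagram give Ess(w):

[(1, 8, 0), (2, 5, 0), (5, 7, 3), (6, 4, 1), (8, 3, 1)]
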